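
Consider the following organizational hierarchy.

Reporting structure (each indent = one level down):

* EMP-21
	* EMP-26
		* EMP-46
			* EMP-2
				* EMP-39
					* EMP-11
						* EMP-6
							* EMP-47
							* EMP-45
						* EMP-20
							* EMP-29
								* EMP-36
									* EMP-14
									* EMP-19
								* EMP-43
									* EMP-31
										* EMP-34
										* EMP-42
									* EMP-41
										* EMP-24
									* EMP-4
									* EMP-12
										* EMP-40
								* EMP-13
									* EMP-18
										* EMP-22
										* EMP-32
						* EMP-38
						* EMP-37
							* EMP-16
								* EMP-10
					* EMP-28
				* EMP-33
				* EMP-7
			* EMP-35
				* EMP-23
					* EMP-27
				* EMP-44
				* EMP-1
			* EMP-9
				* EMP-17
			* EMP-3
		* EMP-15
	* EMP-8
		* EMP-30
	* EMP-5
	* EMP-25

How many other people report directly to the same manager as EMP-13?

EMP-13 reports to EMP-29. EMP-29's other direct reports are EMP-36, EMP-43 — 2 peers.

2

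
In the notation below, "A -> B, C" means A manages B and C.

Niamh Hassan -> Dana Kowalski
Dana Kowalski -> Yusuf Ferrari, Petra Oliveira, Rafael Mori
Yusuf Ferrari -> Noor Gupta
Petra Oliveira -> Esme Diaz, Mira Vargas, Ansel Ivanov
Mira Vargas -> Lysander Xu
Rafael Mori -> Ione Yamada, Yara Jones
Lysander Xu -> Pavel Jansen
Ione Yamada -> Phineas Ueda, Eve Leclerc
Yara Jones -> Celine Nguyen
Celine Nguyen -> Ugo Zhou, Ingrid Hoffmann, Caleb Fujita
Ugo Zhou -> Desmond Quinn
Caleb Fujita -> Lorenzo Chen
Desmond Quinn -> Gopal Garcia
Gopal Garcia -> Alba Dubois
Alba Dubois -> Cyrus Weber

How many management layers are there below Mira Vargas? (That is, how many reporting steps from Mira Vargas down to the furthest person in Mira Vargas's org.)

The longest chain under Mira Vargas runs Mira Vargas → Lysander Xu → Pavel Jansen, which is 2 levels below Mira Vargas.

2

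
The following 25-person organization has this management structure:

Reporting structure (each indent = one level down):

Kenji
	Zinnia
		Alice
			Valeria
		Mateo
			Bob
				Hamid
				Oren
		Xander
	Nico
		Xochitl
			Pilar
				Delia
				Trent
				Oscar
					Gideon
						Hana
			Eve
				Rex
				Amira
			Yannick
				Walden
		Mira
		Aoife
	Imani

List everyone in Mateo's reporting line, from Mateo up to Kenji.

Mateo reports to Zinnia. Zinnia reports to Kenji. Kenji is at the top.

Mateo -> Zinnia -> Kenji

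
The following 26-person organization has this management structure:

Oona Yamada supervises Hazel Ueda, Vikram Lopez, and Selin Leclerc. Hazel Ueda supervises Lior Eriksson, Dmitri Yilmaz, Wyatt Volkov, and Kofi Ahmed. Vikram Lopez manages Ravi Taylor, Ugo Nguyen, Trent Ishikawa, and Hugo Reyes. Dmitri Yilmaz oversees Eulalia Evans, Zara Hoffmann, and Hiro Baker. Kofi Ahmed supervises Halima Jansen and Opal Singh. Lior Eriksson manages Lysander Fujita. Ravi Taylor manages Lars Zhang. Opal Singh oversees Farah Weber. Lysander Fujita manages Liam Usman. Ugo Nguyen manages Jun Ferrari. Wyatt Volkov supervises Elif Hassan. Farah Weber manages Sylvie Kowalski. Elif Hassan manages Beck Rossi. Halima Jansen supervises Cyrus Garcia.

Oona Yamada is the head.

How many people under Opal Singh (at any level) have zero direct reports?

1

The only person in Opal Singh's organization with no one reporting to them is Sylvie Kowalski. That is 1.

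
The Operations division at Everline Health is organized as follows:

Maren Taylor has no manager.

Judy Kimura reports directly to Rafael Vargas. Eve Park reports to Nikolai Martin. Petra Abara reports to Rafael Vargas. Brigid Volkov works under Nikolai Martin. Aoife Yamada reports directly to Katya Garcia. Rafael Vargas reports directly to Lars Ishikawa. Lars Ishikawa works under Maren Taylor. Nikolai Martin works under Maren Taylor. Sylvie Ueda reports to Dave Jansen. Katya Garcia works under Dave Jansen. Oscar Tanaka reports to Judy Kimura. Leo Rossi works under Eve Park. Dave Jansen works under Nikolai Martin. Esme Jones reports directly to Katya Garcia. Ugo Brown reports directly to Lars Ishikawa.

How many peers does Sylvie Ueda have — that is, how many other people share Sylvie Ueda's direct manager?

Sylvie Ueda reports to Dave Jansen. Dave Jansen's other direct reports are Katya Garcia — 1 peer.

1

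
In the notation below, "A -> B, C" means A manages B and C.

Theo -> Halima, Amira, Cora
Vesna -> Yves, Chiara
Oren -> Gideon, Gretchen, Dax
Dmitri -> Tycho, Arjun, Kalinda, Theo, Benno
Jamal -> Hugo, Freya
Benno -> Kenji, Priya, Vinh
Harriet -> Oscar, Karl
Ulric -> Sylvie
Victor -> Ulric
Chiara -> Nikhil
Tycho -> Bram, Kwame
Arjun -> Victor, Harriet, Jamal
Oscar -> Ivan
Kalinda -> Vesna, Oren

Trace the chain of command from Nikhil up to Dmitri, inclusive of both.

Nikhil -> Chiara -> Vesna -> Kalinda -> Dmitri

Nikhil reports to Chiara. Chiara reports to Vesna. Vesna reports to Kalinda. Kalinda reports to Dmitri. Dmitri is at the top.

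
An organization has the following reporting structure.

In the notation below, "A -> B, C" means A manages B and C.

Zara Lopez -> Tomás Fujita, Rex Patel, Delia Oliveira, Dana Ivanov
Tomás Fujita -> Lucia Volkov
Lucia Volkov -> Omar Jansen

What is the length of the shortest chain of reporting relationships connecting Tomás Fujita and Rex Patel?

2

Tomás Fujita is 1 level below Zara Lopez, and Rex Patel is 1 level below Zara Lopez (their lowest common manager). The shortest path runs up from Tomás Fujita to Zara Lopez and back down to Rex Patel: 1 + 1 = 2 links.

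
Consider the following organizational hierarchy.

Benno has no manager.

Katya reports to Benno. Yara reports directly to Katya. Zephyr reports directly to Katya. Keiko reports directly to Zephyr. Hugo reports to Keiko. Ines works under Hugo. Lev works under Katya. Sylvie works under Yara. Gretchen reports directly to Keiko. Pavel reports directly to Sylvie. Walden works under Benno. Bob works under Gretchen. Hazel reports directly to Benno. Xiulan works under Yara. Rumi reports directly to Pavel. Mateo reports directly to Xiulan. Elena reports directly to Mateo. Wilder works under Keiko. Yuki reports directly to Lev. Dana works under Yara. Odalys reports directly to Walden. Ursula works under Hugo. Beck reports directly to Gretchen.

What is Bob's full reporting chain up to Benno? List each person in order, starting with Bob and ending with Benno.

Bob reports to Gretchen. Gretchen reports to Keiko. Keiko reports to Zephyr. Zephyr reports to Katya. Katya reports to Benno. Benno is at the top.

Bob -> Gretchen -> Keiko -> Zephyr -> Katya -> Benno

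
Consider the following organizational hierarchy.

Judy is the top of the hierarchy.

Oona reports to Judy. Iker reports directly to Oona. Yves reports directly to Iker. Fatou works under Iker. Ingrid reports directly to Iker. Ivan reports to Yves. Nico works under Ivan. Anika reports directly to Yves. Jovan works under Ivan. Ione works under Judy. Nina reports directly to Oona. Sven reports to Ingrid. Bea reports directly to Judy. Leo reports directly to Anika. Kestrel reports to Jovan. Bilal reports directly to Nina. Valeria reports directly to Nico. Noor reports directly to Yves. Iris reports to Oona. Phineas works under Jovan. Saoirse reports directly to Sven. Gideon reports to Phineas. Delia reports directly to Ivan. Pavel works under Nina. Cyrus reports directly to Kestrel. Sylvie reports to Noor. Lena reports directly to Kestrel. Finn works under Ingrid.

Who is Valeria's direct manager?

Valeria reports directly to Nico.

Nico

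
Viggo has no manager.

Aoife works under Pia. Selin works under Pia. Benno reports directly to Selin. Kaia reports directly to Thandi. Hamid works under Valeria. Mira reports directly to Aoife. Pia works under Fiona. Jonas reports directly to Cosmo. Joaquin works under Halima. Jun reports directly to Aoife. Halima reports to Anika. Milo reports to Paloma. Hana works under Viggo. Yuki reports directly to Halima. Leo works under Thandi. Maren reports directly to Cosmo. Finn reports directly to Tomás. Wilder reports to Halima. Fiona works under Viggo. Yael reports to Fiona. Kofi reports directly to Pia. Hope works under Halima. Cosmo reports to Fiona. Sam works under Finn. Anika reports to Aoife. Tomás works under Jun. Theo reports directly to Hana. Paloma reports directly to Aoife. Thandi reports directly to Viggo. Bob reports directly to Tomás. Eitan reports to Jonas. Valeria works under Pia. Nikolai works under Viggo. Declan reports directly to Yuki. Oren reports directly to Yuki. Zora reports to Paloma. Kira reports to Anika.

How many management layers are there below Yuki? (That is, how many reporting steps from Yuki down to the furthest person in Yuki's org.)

1

The longest chain under Yuki runs Yuki → Oren, which is 1 level below Yuki.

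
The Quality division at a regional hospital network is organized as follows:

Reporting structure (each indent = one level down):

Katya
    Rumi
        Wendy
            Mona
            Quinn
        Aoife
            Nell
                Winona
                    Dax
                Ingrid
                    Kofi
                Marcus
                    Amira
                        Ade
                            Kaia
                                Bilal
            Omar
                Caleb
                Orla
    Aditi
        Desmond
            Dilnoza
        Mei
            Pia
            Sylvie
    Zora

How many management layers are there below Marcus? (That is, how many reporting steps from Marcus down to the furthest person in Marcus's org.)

4

The longest chain under Marcus runs Marcus → Amira → Ade → Kaia → Bilal, which is 4 levels below Marcus.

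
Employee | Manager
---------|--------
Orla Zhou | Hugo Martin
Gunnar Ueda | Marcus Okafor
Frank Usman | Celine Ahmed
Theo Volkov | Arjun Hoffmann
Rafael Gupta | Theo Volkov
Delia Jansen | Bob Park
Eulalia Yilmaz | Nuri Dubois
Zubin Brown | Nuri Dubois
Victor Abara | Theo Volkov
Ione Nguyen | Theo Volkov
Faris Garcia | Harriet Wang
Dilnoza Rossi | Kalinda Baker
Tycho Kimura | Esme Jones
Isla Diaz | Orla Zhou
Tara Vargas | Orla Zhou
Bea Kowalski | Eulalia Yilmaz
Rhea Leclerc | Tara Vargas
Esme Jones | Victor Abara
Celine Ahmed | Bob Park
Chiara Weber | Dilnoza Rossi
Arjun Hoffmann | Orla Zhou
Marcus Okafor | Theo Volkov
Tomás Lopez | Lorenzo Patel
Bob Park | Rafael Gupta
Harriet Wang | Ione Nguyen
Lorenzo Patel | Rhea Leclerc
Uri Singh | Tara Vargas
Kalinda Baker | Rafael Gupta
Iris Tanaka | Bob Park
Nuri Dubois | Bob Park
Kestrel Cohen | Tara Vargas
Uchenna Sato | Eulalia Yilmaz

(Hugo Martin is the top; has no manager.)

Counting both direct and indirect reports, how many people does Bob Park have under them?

9

Bob Park directly manages Celine Ahmed, Nuri Dubois, Iris Tanaka, Delia Jansen. Under Celine Ahmed: Frank Usman (1). Under Nuri Dubois: Zubin Brown, Eulalia Yilmaz, Uchenna Sato, Bea Kowalski (4). Iris Tanaka has no reports. Delia Jansen has no reports. So Bob Park's organization is 4 direct reports plus everyone under them: 2 + 5 + 1 + 1 = 9.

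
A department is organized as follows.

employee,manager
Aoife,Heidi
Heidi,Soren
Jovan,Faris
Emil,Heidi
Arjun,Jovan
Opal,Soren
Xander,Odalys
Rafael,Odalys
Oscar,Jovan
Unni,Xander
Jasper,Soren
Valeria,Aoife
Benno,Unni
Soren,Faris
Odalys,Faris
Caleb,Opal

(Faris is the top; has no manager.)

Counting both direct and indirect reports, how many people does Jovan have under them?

Jovan directly manages Arjun, Oscar. Arjun has no reports. Oscar has no reports. So Jovan's organization is 2 direct reports plus everyone under them: 1 + 1 = 2.

2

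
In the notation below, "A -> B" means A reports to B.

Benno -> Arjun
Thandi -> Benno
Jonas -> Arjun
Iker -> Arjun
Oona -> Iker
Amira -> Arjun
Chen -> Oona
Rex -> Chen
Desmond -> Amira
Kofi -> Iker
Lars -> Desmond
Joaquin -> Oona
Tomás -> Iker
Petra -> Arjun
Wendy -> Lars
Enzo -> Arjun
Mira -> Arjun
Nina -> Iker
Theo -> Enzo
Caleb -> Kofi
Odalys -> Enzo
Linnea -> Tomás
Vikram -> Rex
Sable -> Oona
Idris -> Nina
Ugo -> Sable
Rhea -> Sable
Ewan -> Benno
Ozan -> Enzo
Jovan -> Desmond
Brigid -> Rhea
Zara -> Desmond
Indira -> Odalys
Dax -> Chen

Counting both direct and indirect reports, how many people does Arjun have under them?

34

Arjun directly manages Benno, Jonas, Iker, Amira, Petra, Enzo, Mira. Under Benno: Ewan, Thandi (2). Jonas has no reports. Under Iker: Nina, Idris, Tomás, Linnea, Kofi, Caleb, Oona, Sable, Rhea, Brigid, Ugo, Joaquin, Chen, Dax, Rex, Vikram (16). Under Amira: Desmond, Zara, Jovan, Lars, Wendy (5). Petra has no reports. Under Enzo: Ozan, Odalys, Indira, Theo (4). Mira has no reports. So Arjun's organization is 7 direct reports plus everyone under them: 3 + 1 + 17 + 6 + 1 + 5 + 1 = 34.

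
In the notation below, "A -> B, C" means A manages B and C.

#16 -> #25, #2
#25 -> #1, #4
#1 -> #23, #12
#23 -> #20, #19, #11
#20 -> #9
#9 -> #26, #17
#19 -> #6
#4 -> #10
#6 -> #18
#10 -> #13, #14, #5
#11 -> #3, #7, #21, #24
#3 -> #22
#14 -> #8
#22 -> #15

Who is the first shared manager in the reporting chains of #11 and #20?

#23

#11's chain of managers is #23, #1, #25, #16. #20's chain of managers is #23, #1, #25, #16. The first manager that appears in both chains is #23.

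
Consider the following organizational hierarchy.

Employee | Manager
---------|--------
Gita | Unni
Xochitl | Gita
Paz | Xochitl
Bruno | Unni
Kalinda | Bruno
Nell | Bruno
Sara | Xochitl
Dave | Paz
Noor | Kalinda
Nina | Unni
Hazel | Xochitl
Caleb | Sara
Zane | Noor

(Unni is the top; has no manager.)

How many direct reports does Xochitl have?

3

Xochitl directly manages Paz, Sara, Hazel. That is 3 direct reports.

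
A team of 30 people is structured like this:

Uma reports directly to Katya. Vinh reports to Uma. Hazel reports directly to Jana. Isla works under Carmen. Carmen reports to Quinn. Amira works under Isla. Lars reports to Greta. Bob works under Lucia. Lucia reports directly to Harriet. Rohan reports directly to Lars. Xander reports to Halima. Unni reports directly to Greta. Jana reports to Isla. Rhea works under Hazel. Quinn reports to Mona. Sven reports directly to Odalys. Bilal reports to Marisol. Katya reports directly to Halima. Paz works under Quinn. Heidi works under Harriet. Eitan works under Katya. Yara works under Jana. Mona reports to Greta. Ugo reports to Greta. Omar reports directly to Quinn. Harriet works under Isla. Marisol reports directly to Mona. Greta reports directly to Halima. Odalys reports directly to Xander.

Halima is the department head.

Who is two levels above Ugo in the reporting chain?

Halima

Ugo reports to Greta, and Greta reports to Halima. So Ugo's skip-level manager is Halima.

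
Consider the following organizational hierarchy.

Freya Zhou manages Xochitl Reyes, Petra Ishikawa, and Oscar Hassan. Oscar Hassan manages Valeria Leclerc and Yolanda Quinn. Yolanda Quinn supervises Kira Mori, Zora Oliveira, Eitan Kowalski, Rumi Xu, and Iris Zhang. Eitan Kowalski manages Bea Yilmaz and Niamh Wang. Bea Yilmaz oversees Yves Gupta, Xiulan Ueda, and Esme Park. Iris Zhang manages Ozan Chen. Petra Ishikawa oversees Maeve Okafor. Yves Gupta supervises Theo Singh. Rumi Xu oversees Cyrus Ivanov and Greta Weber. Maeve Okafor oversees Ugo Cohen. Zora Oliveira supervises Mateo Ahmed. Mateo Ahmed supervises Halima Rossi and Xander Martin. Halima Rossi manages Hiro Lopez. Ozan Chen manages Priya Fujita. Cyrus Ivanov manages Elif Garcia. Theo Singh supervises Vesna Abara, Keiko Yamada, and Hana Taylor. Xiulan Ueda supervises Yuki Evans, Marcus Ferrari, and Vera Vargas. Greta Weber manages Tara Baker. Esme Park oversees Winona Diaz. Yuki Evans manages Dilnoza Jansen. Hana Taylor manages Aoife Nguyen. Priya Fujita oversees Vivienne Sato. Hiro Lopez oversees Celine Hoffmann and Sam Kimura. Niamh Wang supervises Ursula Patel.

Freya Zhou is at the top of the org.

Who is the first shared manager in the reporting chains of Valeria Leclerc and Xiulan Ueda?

Valeria Leclerc's chain of managers is Oscar Hassan, Freya Zhou. Xiulan Ueda's chain of managers is Bea Yilmaz, Eitan Kowalski, Yolanda Quinn, Oscar Hassan, Freya Zhou. The first manager that appears in both chains is Oscar Hassan.

Oscar Hassan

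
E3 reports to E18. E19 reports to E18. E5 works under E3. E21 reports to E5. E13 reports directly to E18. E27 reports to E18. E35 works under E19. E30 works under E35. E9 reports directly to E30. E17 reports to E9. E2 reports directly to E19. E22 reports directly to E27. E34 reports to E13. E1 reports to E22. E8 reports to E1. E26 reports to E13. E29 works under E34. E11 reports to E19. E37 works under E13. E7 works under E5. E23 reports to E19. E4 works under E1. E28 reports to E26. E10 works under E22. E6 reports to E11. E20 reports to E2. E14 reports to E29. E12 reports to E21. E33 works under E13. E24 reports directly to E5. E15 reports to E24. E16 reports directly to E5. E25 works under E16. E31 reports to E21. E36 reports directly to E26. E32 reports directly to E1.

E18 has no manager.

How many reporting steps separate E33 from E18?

Chain from E33 up to E18: E33 → E13 → E18. That is 2 steps up, so E33 is 2 levels below E18.

2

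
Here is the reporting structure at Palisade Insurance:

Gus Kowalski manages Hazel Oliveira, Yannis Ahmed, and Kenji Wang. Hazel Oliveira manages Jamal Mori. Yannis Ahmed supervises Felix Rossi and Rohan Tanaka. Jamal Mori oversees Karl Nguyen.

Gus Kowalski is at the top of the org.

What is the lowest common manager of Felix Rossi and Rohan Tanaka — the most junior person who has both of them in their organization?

Yannis Ahmed

Felix Rossi's chain of managers is Yannis Ahmed, Gus Kowalski. Rohan Tanaka's chain of managers is Yannis Ahmed, Gus Kowalski. The first manager that appears in both chains is Yannis Ahmed.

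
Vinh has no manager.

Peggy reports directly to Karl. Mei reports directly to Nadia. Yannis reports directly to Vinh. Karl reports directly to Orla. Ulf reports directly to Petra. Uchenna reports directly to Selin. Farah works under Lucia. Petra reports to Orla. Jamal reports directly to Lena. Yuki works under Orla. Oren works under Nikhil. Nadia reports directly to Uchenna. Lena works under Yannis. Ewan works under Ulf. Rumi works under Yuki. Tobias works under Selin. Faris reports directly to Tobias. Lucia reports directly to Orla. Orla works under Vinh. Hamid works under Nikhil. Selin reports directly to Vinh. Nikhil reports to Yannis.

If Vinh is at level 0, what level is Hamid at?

Chain from Hamid up to Vinh: Hamid → Nikhil → Yannis → Vinh. That is 3 steps up, so Hamid is 3 levels below Vinh.

3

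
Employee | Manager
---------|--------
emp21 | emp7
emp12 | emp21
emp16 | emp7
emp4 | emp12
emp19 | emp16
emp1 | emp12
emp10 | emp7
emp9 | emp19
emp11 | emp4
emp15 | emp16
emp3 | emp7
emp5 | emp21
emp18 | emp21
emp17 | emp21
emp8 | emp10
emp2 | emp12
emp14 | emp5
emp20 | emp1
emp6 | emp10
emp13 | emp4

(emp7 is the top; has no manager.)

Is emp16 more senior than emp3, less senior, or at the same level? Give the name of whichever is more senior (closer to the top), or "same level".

Both emp16 and emp3 are 1 level below emp7.

same level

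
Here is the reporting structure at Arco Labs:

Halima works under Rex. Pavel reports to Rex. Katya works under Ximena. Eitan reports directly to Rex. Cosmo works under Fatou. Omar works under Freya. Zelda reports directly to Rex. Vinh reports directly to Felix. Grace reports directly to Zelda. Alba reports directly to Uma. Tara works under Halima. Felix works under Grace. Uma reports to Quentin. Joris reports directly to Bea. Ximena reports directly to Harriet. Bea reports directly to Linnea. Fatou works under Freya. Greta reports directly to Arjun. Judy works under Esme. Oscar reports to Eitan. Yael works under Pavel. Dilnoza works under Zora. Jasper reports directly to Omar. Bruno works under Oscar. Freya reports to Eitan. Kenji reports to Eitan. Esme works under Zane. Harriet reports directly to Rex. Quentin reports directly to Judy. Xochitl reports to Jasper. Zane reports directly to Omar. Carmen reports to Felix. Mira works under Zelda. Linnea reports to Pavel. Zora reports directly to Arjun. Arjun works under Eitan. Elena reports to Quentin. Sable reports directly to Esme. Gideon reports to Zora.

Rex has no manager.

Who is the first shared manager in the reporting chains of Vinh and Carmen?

Felix

Vinh's chain of managers is Felix, Grace, Zelda, Rex. Carmen's chain of managers is Felix, Grace, Zelda, Rex. The first manager that appears in both chains is Felix.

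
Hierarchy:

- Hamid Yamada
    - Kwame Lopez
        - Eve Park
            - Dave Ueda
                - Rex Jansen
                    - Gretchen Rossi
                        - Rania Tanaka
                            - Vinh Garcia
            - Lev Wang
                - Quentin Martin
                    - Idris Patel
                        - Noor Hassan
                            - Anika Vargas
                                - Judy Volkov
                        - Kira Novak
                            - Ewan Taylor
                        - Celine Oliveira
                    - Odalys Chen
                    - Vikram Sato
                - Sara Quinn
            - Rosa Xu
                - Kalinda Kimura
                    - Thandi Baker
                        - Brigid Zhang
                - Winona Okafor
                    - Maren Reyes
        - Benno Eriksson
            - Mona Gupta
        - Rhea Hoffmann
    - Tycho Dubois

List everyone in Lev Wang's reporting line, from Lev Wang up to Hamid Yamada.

Lev Wang reports to Eve Park. Eve Park reports to Kwame Lopez. Kwame Lopez reports to Hamid Yamada. Hamid Yamada is at the top.

Lev Wang -> Eve Park -> Kwame Lopez -> Hamid Yamada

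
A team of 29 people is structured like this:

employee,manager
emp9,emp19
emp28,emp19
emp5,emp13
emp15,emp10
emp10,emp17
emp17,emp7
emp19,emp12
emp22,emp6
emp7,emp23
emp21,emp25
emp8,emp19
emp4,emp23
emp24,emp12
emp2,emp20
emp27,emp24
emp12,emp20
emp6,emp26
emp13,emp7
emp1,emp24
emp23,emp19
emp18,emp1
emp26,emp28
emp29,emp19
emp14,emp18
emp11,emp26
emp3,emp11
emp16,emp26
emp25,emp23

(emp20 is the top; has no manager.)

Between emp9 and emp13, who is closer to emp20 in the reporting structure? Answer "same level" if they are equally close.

emp9 is 3 levels below emp20; emp13 is 5. emp9 is higher.

emp9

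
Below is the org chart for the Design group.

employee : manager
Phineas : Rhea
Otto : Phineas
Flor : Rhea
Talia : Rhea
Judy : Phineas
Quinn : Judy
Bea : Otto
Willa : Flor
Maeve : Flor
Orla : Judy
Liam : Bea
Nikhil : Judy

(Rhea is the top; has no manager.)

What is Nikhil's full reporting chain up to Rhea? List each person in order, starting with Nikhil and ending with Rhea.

Nikhil -> Judy -> Phineas -> Rhea

Nikhil reports to Judy. Judy reports to Phineas. Phineas reports to Rhea. Rhea is at the top.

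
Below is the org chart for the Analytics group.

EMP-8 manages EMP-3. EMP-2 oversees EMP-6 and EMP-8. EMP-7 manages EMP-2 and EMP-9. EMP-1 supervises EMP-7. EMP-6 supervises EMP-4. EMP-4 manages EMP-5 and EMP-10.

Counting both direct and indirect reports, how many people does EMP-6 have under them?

3

EMP-6 directly manages EMP-4. Under EMP-4: EMP-10, EMP-5 (2). That's 3 in total.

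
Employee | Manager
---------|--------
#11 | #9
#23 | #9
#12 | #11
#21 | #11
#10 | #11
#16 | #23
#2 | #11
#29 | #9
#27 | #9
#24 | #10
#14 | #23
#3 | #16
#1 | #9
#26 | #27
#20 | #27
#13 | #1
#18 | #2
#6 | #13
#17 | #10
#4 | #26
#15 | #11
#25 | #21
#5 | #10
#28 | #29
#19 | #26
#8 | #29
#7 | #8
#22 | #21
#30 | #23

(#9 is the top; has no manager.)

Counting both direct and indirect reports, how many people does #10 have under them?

#10 directly manages #24, #17, #5. #24 has no reports. #17 has no reports. #5 has no reports. So #10's organization is 3 direct reports plus everyone under them: 1 + 1 + 1 = 3.

3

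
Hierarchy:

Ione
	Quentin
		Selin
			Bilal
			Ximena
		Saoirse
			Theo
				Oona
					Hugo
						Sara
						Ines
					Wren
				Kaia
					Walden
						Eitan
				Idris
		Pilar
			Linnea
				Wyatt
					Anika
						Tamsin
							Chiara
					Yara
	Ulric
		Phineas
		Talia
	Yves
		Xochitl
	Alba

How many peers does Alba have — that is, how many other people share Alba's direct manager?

Alba reports to Ione. Ione's other direct reports are Quentin, Ulric, Yves — 3 peers.

3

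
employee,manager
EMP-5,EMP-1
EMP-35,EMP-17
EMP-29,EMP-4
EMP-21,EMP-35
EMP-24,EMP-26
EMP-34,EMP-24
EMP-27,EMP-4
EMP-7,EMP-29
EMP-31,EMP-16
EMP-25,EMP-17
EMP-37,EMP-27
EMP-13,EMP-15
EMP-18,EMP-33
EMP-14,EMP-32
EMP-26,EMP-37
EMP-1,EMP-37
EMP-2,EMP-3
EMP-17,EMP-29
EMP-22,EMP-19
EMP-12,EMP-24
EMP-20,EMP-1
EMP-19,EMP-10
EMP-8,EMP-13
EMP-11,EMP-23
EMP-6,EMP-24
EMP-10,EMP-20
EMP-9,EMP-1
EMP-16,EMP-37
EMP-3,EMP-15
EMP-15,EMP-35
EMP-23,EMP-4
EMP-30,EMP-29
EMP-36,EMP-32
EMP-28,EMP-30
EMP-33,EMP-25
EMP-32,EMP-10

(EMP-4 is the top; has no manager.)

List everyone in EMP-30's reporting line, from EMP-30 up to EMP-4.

EMP-30 -> EMP-29 -> EMP-4

EMP-30 reports to EMP-29. EMP-29 reports to EMP-4. EMP-4 is at the top.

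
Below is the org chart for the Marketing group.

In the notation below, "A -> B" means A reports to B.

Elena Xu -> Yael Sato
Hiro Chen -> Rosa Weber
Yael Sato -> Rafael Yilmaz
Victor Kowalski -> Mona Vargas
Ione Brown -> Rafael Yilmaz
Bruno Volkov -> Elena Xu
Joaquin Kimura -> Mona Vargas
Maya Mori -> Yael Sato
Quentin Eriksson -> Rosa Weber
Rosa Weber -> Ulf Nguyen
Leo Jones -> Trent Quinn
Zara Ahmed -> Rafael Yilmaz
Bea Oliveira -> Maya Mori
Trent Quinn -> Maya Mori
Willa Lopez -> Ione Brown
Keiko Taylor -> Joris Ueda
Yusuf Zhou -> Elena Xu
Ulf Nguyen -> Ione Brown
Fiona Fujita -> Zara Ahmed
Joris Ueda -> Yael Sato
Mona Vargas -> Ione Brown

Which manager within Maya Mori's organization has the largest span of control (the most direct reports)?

Maya Mori

Direct-report counts within Maya Mori's organization: Maya Mori has 2; Trent Quinn has 1. The largest is 2, held by Maya Mori.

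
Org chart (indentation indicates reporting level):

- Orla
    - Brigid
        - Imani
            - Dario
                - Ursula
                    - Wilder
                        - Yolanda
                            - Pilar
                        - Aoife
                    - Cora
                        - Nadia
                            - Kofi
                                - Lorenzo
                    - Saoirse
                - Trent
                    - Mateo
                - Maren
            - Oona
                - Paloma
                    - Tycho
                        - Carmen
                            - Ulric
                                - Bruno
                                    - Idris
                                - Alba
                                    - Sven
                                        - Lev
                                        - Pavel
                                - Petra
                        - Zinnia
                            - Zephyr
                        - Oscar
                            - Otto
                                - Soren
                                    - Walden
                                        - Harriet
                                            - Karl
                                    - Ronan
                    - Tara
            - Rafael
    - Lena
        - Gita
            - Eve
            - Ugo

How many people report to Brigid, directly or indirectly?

Brigid directly manages Imani. Under Imani: Rafael, Oona, Paloma, Tara, Tycho, Oscar, Otto, Soren, Ronan, Walden, Harriet, Karl, Zinnia, Zephyr, Carmen, Ulric, Petra, Alba, Sven, Pavel, Lev, Bruno, Idris, Dario, Maren, Trent, Mateo, Ursula, Saoirse, Cora, Nadia, Kofi, Lorenzo, Wilder, Aoife, Yolanda, Pilar (37). That's 38 in total.

38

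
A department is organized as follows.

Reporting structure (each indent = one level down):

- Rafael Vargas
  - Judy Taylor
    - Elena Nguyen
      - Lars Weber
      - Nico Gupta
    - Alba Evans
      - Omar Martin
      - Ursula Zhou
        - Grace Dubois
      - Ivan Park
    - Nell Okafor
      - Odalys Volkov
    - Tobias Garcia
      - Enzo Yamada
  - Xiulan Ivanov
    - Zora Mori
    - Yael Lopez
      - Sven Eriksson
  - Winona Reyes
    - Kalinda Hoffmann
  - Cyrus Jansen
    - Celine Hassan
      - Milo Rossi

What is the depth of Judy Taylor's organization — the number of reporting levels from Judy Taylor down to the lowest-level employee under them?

3

The longest chain under Judy Taylor runs Judy Taylor → Alba Evans → Ursula Zhou → Grace Dubois, which is 3 levels below Judy Taylor.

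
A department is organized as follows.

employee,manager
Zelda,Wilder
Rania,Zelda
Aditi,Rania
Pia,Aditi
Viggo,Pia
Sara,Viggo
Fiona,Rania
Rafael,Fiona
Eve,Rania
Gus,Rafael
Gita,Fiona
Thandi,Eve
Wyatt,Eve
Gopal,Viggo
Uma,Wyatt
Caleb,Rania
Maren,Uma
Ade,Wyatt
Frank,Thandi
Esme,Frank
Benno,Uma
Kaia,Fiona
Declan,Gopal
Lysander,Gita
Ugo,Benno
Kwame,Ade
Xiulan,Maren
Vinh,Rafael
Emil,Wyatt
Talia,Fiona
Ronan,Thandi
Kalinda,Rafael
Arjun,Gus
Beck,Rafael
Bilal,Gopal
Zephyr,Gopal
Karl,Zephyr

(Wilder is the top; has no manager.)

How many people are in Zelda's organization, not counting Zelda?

Zelda directly manages Rania. Under Rania: Caleb, Eve, Wyatt, Emil, Ade, Kwame, Uma, Benno, Ugo, Maren, Xiulan, Thandi, Ronan, Frank, Esme, Fiona, Talia, Kaia, Gita, Lysander, Rafael, Beck, Kalinda, Vinh, Gus, Arjun, Aditi, Pia, Viggo, Gopal, Zephyr, Karl, Bilal, Declan, Sara (35). That's 36 in total.

36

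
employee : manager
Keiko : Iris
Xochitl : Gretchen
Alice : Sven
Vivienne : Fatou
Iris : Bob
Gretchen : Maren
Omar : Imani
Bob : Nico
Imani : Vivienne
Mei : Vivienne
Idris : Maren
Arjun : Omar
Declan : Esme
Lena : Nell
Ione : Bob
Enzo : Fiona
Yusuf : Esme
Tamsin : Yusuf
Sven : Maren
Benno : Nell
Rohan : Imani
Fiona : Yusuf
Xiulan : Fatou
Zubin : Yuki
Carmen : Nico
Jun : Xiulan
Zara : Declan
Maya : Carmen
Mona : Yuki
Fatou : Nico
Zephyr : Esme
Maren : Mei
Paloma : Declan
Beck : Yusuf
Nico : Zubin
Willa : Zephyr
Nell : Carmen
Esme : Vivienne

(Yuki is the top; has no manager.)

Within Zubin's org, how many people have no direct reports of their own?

The people in Zubin's organization with no one reporting to them are Maya, Lena, Benno, Jun, Idris, Xochitl, Alice, Rohan, Arjun, Zara, Paloma, Tamsin, Beck, Enzo, Willa, Ione, Keiko. That is 17.

17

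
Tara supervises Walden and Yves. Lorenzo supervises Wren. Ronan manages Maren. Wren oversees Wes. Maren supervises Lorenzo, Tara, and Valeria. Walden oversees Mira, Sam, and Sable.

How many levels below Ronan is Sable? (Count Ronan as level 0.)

4

Chain from Sable up to Ronan: Sable → Walden → Tara → Maren → Ronan. That is 4 steps up, so Sable is 4 levels below Ronan.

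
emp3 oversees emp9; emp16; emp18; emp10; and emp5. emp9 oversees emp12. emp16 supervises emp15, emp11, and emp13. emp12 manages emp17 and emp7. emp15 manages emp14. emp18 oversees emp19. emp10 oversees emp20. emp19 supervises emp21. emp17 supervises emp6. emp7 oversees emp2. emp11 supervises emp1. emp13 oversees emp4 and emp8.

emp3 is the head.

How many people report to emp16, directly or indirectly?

7

emp16 directly manages emp15, emp11, emp13. Under emp15: emp14 (1). Under emp11: emp1 (1). Under emp13: emp8, emp4 (2). So emp16's organization is 3 direct reports plus everyone under them: 2 + 2 + 3 = 7.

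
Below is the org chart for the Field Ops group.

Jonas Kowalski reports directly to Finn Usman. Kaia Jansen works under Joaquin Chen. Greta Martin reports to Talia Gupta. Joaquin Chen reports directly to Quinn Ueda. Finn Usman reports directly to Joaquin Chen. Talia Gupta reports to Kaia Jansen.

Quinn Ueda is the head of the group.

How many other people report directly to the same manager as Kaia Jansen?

1

Kaia Jansen reports to Joaquin Chen. Joaquin Chen's other direct reports are Finn Usman — 1 peer.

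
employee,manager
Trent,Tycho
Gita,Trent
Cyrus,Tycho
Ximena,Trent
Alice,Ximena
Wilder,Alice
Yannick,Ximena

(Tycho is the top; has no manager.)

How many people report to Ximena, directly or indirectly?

Ximena directly manages Alice, Yannick. Under Alice: Wilder (1). Yannick has no reports. So Ximena's organization is 2 direct reports plus everyone under them: 2 + 1 = 3.

3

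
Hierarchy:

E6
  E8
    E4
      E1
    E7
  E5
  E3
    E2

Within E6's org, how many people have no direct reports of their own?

The people in E6's organization with no one reporting to them are E2, E5, E7, E1. That is 4.

4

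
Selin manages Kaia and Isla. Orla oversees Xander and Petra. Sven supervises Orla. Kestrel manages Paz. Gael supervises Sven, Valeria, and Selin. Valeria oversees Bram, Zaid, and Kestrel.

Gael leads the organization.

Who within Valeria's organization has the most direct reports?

Direct-report counts within Valeria's organization: Valeria has 3; Kestrel has 1. The largest is 3, held by Valeria.

Valeria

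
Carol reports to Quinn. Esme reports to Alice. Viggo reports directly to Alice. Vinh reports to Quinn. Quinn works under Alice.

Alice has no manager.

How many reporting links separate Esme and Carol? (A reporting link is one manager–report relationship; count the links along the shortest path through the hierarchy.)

3

Esme is 1 level below Alice, and Carol is 2 levels below Alice (their lowest common manager). The shortest path runs up from Esme to Alice and back down to Carol: 1 + 2 = 3 links.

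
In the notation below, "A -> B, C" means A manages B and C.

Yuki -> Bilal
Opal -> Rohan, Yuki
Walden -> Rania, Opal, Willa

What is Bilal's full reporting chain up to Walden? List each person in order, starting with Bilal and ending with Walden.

Bilal reports to Yuki. Yuki reports to Opal. Opal reports to Walden. Walden is at the top.

Bilal -> Yuki -> Opal -> Walden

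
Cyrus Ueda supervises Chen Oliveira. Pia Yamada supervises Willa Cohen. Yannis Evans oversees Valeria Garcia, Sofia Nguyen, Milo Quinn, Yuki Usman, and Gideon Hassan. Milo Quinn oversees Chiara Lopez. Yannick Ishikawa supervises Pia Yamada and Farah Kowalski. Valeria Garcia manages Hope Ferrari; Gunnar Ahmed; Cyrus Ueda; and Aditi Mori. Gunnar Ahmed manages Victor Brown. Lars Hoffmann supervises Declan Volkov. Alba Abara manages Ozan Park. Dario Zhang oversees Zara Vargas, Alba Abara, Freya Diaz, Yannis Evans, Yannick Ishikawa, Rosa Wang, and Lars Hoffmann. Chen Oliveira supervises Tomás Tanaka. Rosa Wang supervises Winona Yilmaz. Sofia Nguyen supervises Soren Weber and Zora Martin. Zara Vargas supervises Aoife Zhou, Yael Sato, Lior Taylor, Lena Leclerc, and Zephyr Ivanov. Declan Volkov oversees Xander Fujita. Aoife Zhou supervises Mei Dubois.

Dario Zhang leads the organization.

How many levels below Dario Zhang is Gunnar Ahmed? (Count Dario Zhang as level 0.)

3

Chain from Gunnar Ahmed up to Dario Zhang: Gunnar Ahmed → Valeria Garcia → Yannis Evans → Dario Zhang. That is 3 steps up, so Gunnar Ahmed is 3 levels below Dario Zhang.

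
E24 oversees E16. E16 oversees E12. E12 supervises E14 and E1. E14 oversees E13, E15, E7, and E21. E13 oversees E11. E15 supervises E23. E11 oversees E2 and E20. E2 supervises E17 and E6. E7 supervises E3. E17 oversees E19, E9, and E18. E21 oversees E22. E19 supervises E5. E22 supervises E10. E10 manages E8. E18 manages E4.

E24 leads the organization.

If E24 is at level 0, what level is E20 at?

Chain from E20 up to E24: E20 → E11 → E13 → E14 → E12 → E16 → E24. That is 6 steps up, so E20 is 6 levels below E24.

6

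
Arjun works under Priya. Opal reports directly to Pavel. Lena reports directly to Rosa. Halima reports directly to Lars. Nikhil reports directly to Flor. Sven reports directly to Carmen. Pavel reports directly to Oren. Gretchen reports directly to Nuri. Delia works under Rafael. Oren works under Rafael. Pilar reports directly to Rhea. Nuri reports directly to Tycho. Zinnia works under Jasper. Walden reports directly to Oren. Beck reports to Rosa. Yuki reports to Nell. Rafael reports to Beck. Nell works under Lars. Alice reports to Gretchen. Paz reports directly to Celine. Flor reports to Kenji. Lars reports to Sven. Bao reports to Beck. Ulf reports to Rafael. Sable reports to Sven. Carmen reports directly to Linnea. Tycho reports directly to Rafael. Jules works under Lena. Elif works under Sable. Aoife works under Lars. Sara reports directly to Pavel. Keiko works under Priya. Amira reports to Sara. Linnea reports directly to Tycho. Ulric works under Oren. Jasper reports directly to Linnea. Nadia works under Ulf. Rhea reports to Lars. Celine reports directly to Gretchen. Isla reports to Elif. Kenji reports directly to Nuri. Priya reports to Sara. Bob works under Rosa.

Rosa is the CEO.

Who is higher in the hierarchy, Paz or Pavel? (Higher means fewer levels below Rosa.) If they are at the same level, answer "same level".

Pavel

Paz is 7 levels below Rosa; Pavel is 4. Pavel is higher.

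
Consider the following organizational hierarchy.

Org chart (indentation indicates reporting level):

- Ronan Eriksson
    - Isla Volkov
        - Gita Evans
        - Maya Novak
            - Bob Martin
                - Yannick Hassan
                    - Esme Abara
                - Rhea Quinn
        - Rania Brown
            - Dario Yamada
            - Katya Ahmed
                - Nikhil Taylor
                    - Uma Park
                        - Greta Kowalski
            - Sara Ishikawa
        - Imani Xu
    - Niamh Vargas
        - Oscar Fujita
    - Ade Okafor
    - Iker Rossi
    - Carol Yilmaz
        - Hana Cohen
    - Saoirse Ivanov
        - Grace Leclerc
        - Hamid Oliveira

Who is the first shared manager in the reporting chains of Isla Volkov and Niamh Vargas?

Isla Volkov's chain of managers is Ronan Eriksson. Niamh Vargas's chain of managers is Ronan Eriksson. The first manager that appears in both chains is Ronan Eriksson.

Ronan Eriksson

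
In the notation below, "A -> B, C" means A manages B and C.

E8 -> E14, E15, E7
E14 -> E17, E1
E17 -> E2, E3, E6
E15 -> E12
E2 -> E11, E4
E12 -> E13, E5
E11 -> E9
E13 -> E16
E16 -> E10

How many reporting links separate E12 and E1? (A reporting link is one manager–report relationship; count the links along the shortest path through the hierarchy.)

4

E12 is 2 levels below E8, and E1 is 2 levels below E8 (their lowest common manager). The shortest path runs up from E12 to E8 and back down to E1: 2 + 2 = 4 links.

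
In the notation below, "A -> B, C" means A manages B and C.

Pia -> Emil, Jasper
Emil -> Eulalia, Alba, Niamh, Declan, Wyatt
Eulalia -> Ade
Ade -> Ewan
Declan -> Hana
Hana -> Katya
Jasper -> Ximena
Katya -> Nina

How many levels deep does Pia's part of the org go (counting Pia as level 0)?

5

The longest chain under Pia runs Pia → Emil → Declan → Hana → Katya → Nina, which is 5 levels below Pia.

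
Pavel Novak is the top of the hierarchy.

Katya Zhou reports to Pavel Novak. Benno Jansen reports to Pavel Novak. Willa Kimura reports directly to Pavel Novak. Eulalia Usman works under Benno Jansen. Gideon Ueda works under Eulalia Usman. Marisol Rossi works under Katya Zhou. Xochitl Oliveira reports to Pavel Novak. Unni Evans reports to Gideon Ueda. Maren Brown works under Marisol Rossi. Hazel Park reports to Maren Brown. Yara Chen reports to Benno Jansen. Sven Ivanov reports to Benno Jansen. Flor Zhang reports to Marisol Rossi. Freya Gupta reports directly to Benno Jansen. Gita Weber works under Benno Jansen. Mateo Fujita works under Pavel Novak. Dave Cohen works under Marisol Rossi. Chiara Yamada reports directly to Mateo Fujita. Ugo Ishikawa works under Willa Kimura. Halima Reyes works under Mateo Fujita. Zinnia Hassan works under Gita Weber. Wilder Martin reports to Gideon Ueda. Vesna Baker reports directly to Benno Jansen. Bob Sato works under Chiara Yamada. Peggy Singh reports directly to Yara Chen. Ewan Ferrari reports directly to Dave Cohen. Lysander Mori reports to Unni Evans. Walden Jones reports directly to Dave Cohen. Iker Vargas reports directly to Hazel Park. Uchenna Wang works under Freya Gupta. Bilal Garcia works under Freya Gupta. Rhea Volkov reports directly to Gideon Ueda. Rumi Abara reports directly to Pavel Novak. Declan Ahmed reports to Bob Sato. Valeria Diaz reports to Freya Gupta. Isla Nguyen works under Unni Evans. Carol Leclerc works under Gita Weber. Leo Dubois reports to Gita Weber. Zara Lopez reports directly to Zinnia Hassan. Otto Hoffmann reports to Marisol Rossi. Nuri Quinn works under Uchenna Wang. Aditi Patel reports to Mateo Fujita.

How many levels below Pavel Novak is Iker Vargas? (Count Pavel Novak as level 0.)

5

Chain from Iker Vargas up to Pavel Novak: Iker Vargas → Hazel Park → Maren Brown → Marisol Rossi → Katya Zhou → Pavel Novak. That is 5 steps up, so Iker Vargas is 5 levels below Pavel Novak.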